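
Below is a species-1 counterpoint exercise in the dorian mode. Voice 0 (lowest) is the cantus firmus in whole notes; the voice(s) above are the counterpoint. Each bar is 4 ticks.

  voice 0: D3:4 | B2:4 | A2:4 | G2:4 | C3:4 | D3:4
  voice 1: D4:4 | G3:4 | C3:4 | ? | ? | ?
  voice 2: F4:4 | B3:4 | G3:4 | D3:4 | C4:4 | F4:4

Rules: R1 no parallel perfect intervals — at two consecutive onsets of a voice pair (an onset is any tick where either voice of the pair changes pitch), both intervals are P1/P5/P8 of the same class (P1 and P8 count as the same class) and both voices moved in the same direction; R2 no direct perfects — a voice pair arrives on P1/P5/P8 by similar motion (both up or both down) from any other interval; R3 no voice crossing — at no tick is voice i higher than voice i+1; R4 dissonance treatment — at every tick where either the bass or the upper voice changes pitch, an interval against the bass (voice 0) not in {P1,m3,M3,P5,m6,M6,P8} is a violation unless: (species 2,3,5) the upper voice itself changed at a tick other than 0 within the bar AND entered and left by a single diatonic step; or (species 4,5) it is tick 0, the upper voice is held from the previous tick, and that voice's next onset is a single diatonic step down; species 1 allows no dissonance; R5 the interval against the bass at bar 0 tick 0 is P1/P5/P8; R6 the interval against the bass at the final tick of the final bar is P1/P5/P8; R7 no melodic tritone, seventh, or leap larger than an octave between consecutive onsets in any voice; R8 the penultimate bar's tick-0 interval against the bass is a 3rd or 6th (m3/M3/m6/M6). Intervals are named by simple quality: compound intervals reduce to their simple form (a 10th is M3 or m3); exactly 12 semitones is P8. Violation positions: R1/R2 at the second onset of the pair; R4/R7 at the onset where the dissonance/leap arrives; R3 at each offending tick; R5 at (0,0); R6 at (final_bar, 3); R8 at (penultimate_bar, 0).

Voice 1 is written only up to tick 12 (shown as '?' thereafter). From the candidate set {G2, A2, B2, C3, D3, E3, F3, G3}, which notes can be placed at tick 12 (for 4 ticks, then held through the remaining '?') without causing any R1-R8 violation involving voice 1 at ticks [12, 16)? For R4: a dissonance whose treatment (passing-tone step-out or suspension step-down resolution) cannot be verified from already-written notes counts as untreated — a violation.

G2: violates R1,R2
A2: violates R4
B2: legal
C3: violates R4
D3: legal
E3: violates R3
F3: violates R3,R4
G3: violates R3

{B2, D3}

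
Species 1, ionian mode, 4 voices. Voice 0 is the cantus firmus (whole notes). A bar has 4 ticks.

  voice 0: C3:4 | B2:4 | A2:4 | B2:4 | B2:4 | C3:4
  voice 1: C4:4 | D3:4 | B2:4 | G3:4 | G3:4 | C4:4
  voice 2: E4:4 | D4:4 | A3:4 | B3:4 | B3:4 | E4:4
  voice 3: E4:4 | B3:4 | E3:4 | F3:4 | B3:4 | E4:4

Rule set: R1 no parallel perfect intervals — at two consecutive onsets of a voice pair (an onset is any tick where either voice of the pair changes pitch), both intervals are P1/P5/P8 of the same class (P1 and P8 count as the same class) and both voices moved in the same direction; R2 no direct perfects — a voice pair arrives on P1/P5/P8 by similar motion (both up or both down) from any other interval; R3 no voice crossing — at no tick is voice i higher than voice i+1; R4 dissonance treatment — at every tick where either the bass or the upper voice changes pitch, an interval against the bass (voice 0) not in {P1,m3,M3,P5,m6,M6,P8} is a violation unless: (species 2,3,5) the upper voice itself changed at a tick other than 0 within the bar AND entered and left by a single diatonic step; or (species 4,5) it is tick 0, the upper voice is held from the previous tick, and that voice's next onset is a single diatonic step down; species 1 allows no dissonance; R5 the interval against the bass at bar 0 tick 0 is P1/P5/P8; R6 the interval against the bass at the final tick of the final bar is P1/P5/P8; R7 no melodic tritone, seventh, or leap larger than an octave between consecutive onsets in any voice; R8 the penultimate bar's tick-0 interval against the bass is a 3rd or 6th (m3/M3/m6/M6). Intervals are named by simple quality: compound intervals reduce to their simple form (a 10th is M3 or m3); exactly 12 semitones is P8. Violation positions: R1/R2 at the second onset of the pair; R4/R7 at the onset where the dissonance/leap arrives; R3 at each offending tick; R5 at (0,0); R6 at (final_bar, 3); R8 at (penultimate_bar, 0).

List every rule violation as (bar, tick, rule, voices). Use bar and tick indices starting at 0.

bar 0: v0=C3 v1=C4 v2=E4 v3=E4 downbeat M3
bar 1: v0=B2 v1=D3 v2=D4 v3=B3 downbeat P8
bar 2: v0=A2 v1=B2 v2=A3 v3=E3 downbeat P5
bar 3: v0=B2 v1=G3 v2=B3 v3=F3 downbeat TT
bar 4: v0=B2 v1=G3 v2=B3 v3=B3 downbeat P8
bar 5: v0=C3 v1=C4 v2=E4 v3=E4 downbeat M3
  -> R5 @ bar 0 tick 0 v(0, 2): opens on M3
  -> R5 @ bar 0 tick 0 v(0, 3): opens on M3
  -> R2 @ bar 1 tick 0 v(0, 3): C3/E4 M3 -> B2/B3 P8 similar
  -> R2 @ bar 1 tick 0 v(1, 2): C4/E4 M3 -> D3/D4 P8 similar
  -> R3 @ bar 1 tick 0 v(2, 3): D4 above B3
  -> R7 @ bar 1 tick 0 v(1,): C4->D3 leap 10st
  -> R3 @ bar 1 tick 1 v(2, 3): D4 above B3
  -> R3 @ bar 1 tick 2 v(2, 3): D4 above B3
  -> R3 @ bar 1 tick 3 v(2, 3): D4 above B3
  -> R2 @ bar 2 tick 0 v(0, 2): B2/D4 m3 -> A2/A3 P8 similar
  -> R2 @ bar 2 tick 0 v(0, 3): B2/B3 P8 -> A2/E3 P5 similar
  -> R3 @ bar 2 tick 0 v(2, 3): A3 above E3
  -> R4 @ bar 2 tick 0 v(0, 1): A2/B2 M2 untreated
  -> R3 @ bar 2 tick 1 v(2, 3): A3 above E3
  -> R3 @ bar 2 tick 2 v(2, 3): A3 above E3
  -> R3 @ bar 2 tick 3 v(2, 3): A3 above E3
  -> R1 @ bar 3 tick 0 v(0, 2): A2/A3 P8 -> B2/B3 P8 similar
  -> R3 @ bar 3 tick 0 v(2, 3): B3 above F3
  -> R4 @ bar 3 tick 0 v(0, 3): B2/F3 TT untreated
  -> R3 @ bar 3 tick 1 v(2, 3): B3 above F3
  -> R3 @ bar 3 tick 2 v(2, 3): B3 above F3
  -> R3 @ bar 3 tick 3 v(2, 3): B3 above F3
  -> R7 @ bar 4 tick 0 v(3,): F3->B3 leap 6st
  -> R8 @ bar 4 tick 0 v(0, 2): penult P8 not 3rd/6th
  -> R8 @ bar 4 tick 0 v(0, 3): penult P8 not 3rd/6th
  -> R1 @ bar 5 tick 0 v(2, 3): B3/B3 P1 -> E4/E4 P1 similar
  -> R2 @ bar 5 tick 0 v(0, 1): B2/G3 m6 -> C3/C4 P8 similar
  -> R6 @ bar 5 tick 3 v(0, 2): closes on M3
  -> R6 @ bar 5 tick 3 v(0, 3): closes on M3

(0, 0, R5, (0, 2))
(0, 0, R5, (0, 3))
(1, 0, R2, (0, 3))
(1, 0, R2, (1, 2))
(1, 0, R3, (2, 3))
(1, 0, R7, (1,))
(1, 1, R3, (2, 3))
(1, 2, R3, (2, 3))
(1, 3, R3, (2, 3))
(2, 0, R2, (0, 2))
(2, 0, R2, (0, 3))
(2, 0, R3, (2, 3))
(2, 0, R4, (0, 1))
(2, 1, R3, (2, 3))
(2, 2, R3, (2, 3))
(2, 3, R3, (2, 3))
(3, 0, R1, (0, 2))
(3, 0, R3, (2, 3))
(3, 0, R4, (0, 3))
(3, 1, R3, (2, 3))
(3, 2, R3, (2, 3))
(3, 3, R3, (2, 3))
(4, 0, R7, (3,))
(4, 0, R8, (0, 2))
(4, 0, R8, (0, 3))
(5, 0, R1, (2, 3))
(5, 0, R2, (0, 1))
(5, 3, R6, (0, 2))
(5, 3, R6, (0, 3))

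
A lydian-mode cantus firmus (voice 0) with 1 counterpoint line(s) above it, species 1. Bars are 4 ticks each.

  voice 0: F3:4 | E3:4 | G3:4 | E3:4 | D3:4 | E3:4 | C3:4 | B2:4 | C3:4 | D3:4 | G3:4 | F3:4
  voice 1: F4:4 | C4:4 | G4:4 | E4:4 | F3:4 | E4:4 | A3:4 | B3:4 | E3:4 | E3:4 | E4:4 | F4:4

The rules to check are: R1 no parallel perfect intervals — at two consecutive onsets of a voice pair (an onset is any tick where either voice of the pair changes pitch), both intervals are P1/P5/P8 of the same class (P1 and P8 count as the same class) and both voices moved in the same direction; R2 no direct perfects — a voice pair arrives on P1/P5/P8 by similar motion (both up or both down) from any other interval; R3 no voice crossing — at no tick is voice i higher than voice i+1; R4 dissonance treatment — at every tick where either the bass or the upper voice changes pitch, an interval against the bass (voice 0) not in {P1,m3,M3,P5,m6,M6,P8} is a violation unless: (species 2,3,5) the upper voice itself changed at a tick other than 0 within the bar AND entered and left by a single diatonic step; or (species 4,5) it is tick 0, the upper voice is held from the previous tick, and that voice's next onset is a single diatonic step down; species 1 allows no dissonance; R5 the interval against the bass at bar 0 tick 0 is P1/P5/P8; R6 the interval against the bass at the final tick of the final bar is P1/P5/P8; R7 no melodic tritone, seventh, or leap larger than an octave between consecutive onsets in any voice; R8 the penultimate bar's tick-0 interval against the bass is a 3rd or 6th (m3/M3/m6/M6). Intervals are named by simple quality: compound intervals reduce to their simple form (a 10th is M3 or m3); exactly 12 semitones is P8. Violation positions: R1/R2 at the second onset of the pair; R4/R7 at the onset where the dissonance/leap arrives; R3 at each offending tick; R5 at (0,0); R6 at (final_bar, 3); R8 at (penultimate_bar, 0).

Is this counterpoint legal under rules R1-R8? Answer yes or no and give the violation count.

No (6 violations)

bar 0: v0=F3 v1=F4 (P8)
bar 1: v0=E3 v1=C4 (m6)
bar 2: v0=G3 v1=G4 (P8)
bar 3: v0=E3 v1=E4 (P8)
bar 4: v0=D3 v1=F3 (m3)
bar 5: v0=E3 v1=E4 (P8)
bar 6: v0=C3 v1=A3 (M6)
bar 7: v0=B2 v1=B3 (P8)
bar 8: v0=C3 v1=E3 (M3)
bar 9: v0=D3 v1=E3 (M2)
bar 10: v0=G3 v1=E4 (M6)
bar 11: v0=F3 v1=F4 (P8)
  R2 @ bar2.0: E3/C4 m6 -> G3/G4 P8 similar
  R1 @ bar3.0: G3/G4 P8 -> E3/E4 P8 similar
  R7 @ bar4.0: E4->F3 leap 11st
  R2 @ bar5.0: D3/F3 m3 -> E3/E4 P8 similar
  R7 @ bar5.0: F3->E4 leap 11st
  R4 @ bar9.0: D3/E3 M2 untreated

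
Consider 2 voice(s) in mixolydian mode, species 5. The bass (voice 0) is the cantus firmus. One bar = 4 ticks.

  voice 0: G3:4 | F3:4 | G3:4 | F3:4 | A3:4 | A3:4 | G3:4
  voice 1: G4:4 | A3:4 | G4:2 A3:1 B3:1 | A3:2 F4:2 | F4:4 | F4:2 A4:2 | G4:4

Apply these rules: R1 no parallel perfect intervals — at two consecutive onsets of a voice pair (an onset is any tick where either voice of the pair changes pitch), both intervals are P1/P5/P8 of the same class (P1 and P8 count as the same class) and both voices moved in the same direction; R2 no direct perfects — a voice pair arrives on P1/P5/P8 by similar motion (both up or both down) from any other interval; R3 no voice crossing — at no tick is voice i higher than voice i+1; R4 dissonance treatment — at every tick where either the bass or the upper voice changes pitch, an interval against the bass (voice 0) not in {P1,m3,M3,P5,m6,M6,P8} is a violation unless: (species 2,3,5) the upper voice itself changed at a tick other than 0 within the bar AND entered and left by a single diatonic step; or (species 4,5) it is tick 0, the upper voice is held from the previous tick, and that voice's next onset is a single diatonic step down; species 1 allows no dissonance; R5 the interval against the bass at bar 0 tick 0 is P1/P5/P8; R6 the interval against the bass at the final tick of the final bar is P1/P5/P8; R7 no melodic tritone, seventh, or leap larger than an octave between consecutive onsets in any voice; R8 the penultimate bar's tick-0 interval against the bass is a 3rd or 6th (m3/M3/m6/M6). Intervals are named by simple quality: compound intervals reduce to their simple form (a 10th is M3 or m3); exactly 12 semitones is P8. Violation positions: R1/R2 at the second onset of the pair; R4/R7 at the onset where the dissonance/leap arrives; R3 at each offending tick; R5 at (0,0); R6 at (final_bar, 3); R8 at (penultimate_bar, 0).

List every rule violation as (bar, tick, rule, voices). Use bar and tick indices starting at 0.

(1, 0, R7, (1,))
(2, 0, R2, (0, 1))
(2, 0, R7, (1,))
(2, 2, R4, (0, 1))
(2, 2, R7, (1,))
(6, 0, R1, (0, 1))

bar 0: v0=G3 v1=G4 downbeat P8
bar 1: v0=F3 v1=A3 downbeat M3
bar 2: v0=G3 v1=G4 downbeat P8
bar 3: v0=F3 v1=A3 downbeat M3
bar 4: v0=A3 v1=F4 downbeat m6
bar 5: v0=A3 v1=F4 downbeat m6
bar 6: v0=G3 v1=G4 downbeat P8
  -> R7 @ bar 1 tick 0 v(1,): G4->A3 leap 10st
  -> R2 @ bar 2 tick 0 v(0, 1): F3/A3 M3 -> G3/G4 P8 similar
  -> R7 @ bar 2 tick 0 v(1,): A3->G4 leap 10st
  -> R4 @ bar 2 tick 2 v(0, 1): G3/A3 M2 untreated
  -> R7 @ bar 2 tick 2 v(1,): G4->A3 leap 10st
  -> R1 @ bar 6 tick 0 v(0, 1): A3/A4 P8 -> G3/G4 P8 similar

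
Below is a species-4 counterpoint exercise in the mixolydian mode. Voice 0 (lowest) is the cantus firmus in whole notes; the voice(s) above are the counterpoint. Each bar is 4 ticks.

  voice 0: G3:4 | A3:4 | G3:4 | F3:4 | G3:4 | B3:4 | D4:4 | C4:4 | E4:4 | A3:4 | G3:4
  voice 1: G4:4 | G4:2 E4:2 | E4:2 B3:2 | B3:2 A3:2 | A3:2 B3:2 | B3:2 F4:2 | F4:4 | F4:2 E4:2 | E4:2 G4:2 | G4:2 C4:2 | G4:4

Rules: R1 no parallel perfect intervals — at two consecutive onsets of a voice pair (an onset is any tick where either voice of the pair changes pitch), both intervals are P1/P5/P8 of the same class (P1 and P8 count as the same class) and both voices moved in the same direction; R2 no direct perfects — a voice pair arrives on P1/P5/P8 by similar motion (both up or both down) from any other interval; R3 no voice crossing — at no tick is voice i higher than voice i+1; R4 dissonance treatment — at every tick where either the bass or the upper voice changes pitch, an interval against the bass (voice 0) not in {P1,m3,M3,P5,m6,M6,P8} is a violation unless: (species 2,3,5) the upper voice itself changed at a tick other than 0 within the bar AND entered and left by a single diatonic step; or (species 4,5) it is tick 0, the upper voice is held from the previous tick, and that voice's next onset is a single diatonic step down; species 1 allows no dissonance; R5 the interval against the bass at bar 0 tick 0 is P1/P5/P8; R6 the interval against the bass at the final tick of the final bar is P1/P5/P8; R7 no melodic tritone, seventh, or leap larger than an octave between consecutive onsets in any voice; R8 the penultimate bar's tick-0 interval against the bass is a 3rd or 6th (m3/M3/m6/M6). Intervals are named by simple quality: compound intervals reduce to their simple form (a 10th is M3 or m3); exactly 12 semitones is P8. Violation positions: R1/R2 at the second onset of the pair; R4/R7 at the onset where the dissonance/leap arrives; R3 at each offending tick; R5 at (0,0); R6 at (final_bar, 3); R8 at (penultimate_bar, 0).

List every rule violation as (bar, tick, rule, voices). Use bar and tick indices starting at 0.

bar 0: v0=G3 v1=G4 downbeat P8
bar 1: v0=A3 v1=G4 downbeat m7
bar 2: v0=G3 v1=E4 downbeat M6
bar 3: v0=F3 v1=B3 downbeat TT
bar 4: v0=G3 v1=A3 downbeat M2
bar 5: v0=B3 v1=B3 downbeat P1
bar 6: v0=D4 v1=F4 downbeat m3
bar 7: v0=C4 v1=F4 downbeat P4
bar 8: v0=E4 v1=E4 downbeat P1
bar 9: v0=A3 v1=G4 downbeat m7
bar 10: v0=G3 v1=G4 downbeat P8
  -> R4 @ bar 1 tick 0 v(0, 1): A3/G4 m7 untreated
  -> R4 @ bar 4 tick 0 v(0, 1): G3/A3 M2 untreated
  -> R4 @ bar 5 tick 2 v(0, 1): B3/F4 TT untreated
  -> R7 @ bar 5 tick 2 v(1,): B3->F4 leap 6st
  -> R4 @ bar 9 tick 0 v(0, 1): A3/G4 m7 untreated
  -> R8 @ bar 9 tick 0 v(0, 1): penult m7 not 3rd/6th

(1, 0, R4, (0, 1))
(4, 0, R4, (0, 1))
(5, 2, R4, (0, 1))
(5, 2, R7, (1,))
(9, 0, R4, (0, 1))
(9, 0, R8, (0, 1))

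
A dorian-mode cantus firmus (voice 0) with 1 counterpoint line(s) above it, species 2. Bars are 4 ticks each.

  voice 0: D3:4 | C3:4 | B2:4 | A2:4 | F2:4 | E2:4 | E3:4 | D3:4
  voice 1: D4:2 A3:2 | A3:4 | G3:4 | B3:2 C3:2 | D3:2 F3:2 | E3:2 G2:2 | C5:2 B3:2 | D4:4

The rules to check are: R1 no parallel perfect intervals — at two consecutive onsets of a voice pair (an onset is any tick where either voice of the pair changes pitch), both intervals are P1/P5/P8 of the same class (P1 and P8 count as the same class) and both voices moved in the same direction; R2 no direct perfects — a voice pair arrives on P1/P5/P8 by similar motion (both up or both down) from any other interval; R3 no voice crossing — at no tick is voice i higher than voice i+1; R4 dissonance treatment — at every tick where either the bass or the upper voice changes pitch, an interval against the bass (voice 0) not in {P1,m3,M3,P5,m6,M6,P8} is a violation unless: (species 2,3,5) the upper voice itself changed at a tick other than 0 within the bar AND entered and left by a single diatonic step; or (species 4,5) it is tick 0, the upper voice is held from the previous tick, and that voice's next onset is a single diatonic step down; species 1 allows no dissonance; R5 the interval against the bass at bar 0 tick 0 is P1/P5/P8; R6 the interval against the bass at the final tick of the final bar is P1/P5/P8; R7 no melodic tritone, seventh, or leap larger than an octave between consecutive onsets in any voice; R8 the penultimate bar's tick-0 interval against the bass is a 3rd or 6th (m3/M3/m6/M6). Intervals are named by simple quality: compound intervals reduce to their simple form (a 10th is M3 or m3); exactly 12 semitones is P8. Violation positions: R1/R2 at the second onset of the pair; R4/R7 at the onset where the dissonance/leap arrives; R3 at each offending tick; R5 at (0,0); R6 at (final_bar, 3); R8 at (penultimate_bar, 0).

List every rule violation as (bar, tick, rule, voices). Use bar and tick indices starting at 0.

(3, 0, R4, (0, 1))
(3, 2, R7, (1,))
(5, 0, R1, (0, 1))
(6, 0, R7, (1,))
(6, 2, R7, (1,))

bar 0: v0=D3 v1=D4 downbeat P8
bar 1: v0=C3 v1=A3 downbeat M6
bar 2: v0=B2 v1=G3 downbeat m6
bar 3: v0=A2 v1=B3 downbeat M2
bar 4: v0=F2 v1=D3 downbeat M6
bar 5: v0=E2 v1=E3 downbeat P8
bar 6: v0=E3 v1=C5 downbeat m6
bar 7: v0=D3 v1=D4 downbeat P8
  -> R4 @ bar 3 tick 0 v(0, 1): A2/B3 M2 untreated
  -> R7 @ bar 3 tick 2 v(1,): B3->C3 leap 11st
  -> R1 @ bar 5 tick 0 v(0, 1): F2/F3 P8 -> E2/E3 P8 similar
  -> R7 @ bar 6 tick 0 v(1,): G2->C5 leap 29st
  -> R7 @ bar 6 tick 2 v(1,): C5->B3 leap 13st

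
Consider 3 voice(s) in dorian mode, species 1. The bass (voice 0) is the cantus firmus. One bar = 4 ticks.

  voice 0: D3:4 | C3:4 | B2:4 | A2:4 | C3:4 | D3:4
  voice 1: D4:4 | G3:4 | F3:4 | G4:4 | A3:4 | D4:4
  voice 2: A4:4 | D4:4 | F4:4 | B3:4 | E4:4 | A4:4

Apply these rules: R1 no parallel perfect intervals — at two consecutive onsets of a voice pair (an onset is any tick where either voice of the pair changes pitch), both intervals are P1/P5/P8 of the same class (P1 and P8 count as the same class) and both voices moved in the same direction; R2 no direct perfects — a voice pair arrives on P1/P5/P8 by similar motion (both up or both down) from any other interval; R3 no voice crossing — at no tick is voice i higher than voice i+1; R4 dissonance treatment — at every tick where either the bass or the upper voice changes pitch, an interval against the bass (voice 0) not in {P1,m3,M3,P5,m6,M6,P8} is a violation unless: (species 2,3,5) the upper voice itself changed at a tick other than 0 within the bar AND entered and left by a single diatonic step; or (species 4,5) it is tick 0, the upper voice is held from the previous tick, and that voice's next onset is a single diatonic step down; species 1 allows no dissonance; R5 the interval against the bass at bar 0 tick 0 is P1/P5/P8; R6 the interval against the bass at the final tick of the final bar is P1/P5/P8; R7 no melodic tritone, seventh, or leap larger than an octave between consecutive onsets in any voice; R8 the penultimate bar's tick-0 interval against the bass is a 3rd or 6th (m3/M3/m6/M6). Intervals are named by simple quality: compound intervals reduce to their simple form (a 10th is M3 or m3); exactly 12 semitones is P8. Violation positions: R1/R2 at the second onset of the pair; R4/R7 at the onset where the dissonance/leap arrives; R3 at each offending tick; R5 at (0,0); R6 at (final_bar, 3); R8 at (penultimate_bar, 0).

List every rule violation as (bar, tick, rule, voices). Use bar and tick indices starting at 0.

bar 0: v0=D3 v1=D4 v2=A4 downbeat P5
bar 1: v0=C3 v1=G3 v2=D4 downbeat M2
bar 2: v0=B2 v1=F3 v2=F4 downbeat TT
bar 3: v0=A2 v1=G4 v2=B3 downbeat M2
bar 4: v0=C3 v1=A3 v2=E4 downbeat M3
bar 5: v0=D3 v1=D4 v2=A4 downbeat P5
  -> R1 @ bar 1 tick 0 v(1, 2): D4/A4 P5 -> G3/D4 P5 similar
  -> R2 @ bar 1 tick 0 v(0, 1): D3/D4 P8 -> C3/G3 P5 similar
  -> R4 @ bar 1 tick 0 v(0, 2): C3/D4 M2 untreated
  -> R4 @ bar 2 tick 0 v(0, 1): B2/F3 TT untreated
  -> R4 @ bar 2 tick 0 v(0, 2): B2/F4 TT untreated
  -> R3 @ bar 3 tick 0 v(1, 2): G4 above B3
  -> R4 @ bar 3 tick 0 v(0, 1): A2/G4 m7 untreated
  -> R4 @ bar 3 tick 0 v(0, 2): A2/B3 M2 untreated
  -> R7 @ bar 3 tick 0 v(1,): F3->G4 leap 14st
  -> R7 @ bar 3 tick 0 v(2,): F4->B3 leap 6st
  -> R3 @ bar 3 tick 1 v(1, 2): G4 above B3
  -> R3 @ bar 3 tick 2 v(1, 2): G4 above B3
  -> R3 @ bar 3 tick 3 v(1, 2): G4 above B3
  -> R7 @ bar 4 tick 0 v(1,): G4->A3 leap 10st
  -> R1 @ bar 5 tick 0 v(1, 2): A3/E4 P5 -> D4/A4 P5 similar
  -> R2 @ bar 5 tick 0 v(0, 1): C3/A3 M6 -> D3/D4 P8 similar
  -> R2 @ bar 5 tick 0 v(0, 2): C3/E4 M3 -> D3/A4 P5 similar

(1, 0, R1, (1, 2))
(1, 0, R2, (0, 1))
(1, 0, R4, (0, 2))
(2, 0, R4, (0, 1))
(2, 0, R4, (0, 2))
(3, 0, R3, (1, 2))
(3, 0, R4, (0, 1))
(3, 0, R4, (0, 2))
(3, 0, R7, (1,))
(3, 0, R7, (2,))
(3, 1, R3, (1, 2))
(3, 2, R3, (1, 2))
(3, 3, R3, (1, 2))
(4, 0, R7, (1,))
(5, 0, R1, (1, 2))
(5, 0, R2, (0, 1))
(5, 0, R2, (0, 2))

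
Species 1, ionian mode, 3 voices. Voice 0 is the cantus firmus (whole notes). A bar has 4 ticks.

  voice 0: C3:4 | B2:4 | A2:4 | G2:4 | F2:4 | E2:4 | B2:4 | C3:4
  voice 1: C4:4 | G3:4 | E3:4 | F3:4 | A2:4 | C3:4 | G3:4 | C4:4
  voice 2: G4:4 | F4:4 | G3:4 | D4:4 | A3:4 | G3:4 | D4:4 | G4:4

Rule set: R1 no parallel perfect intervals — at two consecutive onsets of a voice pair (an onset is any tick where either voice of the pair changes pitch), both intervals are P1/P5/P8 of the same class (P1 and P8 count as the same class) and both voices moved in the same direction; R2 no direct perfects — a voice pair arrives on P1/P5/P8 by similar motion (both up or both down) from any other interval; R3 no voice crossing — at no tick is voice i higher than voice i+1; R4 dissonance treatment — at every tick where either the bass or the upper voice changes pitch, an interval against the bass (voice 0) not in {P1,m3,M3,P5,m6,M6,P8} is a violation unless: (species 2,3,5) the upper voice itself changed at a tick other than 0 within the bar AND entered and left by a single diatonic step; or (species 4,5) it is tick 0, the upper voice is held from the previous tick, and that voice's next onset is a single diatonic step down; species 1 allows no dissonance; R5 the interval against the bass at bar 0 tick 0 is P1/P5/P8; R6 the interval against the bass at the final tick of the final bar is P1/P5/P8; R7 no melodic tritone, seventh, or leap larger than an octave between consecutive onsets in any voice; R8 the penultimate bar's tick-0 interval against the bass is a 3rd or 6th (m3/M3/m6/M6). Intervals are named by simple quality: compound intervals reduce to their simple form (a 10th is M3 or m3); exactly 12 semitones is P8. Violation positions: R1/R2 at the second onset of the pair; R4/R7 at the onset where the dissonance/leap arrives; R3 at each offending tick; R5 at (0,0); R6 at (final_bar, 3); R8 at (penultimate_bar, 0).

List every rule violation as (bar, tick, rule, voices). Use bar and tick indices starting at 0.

bar 0: v0=C3 v1=C4 v2=G4 downbeat P5
bar 1: v0=B2 v1=G3 v2=F4 downbeat TT
bar 2: v0=A2 v1=E3 v2=G3 downbeat m7
bar 3: v0=G2 v1=F3 v2=D4 downbeat P5
bar 4: v0=F2 v1=A2 v2=A3 downbeat M3
bar 5: v0=E2 v1=C3 v2=G3 downbeat m3
bar 6: v0=B2 v1=G3 v2=D4 downbeat m3
bar 7: v0=C3 v1=C4 v2=G4 downbeat P5
  -> R4 @ bar 1 tick 0 v(0, 2): B2/F4 TT untreated
  -> R2 @ bar 2 tick 0 v(0, 1): B2/G3 m6 -> A2/E3 P5 similar
  -> R4 @ bar 2 tick 0 v(0, 2): A2/G3 m7 untreated
  -> R7 @ bar 2 tick 0 v(2,): F4->G3 leap 10st
  -> R4 @ bar 3 tick 0 v(0, 1): G2/F3 m7 untreated
  -> R2 @ bar 4 tick 0 v(1, 2): F3/D4 M6 -> A2/A3 P8 similar
  -> R1 @ bar 6 tick 0 v(1, 2): C3/G3 P5 -> G3/D4 P5 similar
  -> R1 @ bar 7 tick 0 v(1, 2): G3/D4 P5 -> C4/G4 P5 similar
  -> R2 @ bar 7 tick 0 v(0, 1): B2/G3 m6 -> C3/C4 P8 similar
  -> R2 @ bar 7 tick 0 v(0, 2): B2/D4 m3 -> C3/G4 P5 similar

(1, 0, R4, (0, 2))
(2, 0, R2, (0, 1))
(2, 0, R4, (0, 2))
(2, 0, R7, (2,))
(3, 0, R4, (0, 1))
(4, 0, R2, (1, 2))
(6, 0, R1, (1, 2))
(7, 0, R1, (1, 2))
(7, 0, R2, (0, 1))
(7, 0, R2, (0, 2))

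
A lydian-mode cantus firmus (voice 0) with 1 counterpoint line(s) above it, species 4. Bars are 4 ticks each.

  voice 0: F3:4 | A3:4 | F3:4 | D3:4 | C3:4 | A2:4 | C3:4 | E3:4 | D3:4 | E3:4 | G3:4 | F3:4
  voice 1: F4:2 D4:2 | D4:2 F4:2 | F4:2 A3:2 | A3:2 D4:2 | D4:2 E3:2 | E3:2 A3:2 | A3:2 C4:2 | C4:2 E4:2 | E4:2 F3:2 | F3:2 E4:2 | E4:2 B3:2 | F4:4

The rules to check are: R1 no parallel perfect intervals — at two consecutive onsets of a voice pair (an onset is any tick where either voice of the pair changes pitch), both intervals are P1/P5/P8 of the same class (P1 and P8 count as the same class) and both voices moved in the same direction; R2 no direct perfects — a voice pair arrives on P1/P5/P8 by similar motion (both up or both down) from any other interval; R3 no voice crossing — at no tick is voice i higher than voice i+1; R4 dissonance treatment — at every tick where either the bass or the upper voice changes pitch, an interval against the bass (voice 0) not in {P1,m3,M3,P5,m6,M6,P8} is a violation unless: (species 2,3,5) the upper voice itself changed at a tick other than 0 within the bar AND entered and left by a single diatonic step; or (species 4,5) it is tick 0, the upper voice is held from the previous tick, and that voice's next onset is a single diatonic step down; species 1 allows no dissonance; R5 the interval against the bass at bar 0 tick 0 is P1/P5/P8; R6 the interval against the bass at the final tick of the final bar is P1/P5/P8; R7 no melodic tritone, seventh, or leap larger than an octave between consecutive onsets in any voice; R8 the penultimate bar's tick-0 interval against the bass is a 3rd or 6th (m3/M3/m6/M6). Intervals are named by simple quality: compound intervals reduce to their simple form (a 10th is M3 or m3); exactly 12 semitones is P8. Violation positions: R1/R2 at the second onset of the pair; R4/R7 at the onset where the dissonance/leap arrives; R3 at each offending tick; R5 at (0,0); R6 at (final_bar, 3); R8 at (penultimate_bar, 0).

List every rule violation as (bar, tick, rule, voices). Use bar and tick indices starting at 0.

(1, 0, R4, (0, 1))
(4, 0, R4, (0, 1))
(4, 2, R7, (1,))
(8, 0, R4, (0, 1))
(8, 2, R7, (1,))
(9, 0, R4, (0, 1))
(9, 2, R7, (1,))
(11, 0, R7, (1,))

bar 0: v0=F3 v1=F4 downbeat P8
bar 1: v0=A3 v1=D4 downbeat P4
bar 2: v0=F3 v1=F4 downbeat P8
bar 3: v0=D3 v1=A3 downbeat P5
bar 4: v0=C3 v1=D4 downbeat M2
bar 5: v0=A2 v1=E3 downbeat P5
bar 6: v0=C3 v1=A3 downbeat M6
bar 7: v0=E3 v1=C4 downbeat m6
bar 8: v0=D3 v1=E4 downbeat M2
bar 9: v0=E3 v1=F3 downbeat m2
bar 10: v0=G3 v1=E4 downbeat M6
bar 11: v0=F3 v1=F4 downbeat P8
  -> R4 @ bar 1 tick 0 v(0, 1): A3/D4 P4 untreated
  -> R4 @ bar 4 tick 0 v(0, 1): C3/D4 M2 untreated
  -> R7 @ bar 4 tick 2 v(1,): D4->E3 leap 10st
  -> R4 @ bar 8 tick 0 v(0, 1): D3/E4 M2 untreated
  -> R7 @ bar 8 tick 2 v(1,): E4->F3 leap 11st
  -> R4 @ bar 9 tick 0 v(0, 1): E3/F3 m2 untreated
  -> R7 @ bar 9 tick 2 v(1,): F3->E4 leap 11st
  -> R7 @ bar 11 tick 0 v(1,): B3->F4 leap 6st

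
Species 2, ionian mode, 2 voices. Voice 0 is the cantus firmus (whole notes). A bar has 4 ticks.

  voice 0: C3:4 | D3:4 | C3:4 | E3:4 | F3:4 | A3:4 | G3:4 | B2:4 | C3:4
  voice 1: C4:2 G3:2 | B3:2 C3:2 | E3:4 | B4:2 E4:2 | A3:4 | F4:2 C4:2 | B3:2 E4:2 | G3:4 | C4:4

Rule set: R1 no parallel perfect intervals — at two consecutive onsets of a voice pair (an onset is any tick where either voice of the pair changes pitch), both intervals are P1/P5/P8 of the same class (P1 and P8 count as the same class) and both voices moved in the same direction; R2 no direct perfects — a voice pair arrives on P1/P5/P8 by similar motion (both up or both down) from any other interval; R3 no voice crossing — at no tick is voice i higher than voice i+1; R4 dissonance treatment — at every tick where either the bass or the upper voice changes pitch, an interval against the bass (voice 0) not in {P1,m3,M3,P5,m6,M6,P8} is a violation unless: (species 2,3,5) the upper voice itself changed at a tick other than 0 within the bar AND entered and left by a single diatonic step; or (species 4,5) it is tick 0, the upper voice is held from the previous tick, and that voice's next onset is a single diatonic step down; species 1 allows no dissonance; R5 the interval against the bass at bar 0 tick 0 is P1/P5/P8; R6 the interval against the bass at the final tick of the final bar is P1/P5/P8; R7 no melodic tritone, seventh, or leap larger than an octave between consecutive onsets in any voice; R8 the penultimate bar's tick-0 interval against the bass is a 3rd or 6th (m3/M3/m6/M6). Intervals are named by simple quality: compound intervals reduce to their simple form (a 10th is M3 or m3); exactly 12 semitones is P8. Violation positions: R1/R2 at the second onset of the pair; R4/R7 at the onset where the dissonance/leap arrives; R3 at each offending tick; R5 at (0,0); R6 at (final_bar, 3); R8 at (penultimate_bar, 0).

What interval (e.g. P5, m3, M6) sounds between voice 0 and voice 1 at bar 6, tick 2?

voice 0=G3 voice 1=E4 -> M6

M6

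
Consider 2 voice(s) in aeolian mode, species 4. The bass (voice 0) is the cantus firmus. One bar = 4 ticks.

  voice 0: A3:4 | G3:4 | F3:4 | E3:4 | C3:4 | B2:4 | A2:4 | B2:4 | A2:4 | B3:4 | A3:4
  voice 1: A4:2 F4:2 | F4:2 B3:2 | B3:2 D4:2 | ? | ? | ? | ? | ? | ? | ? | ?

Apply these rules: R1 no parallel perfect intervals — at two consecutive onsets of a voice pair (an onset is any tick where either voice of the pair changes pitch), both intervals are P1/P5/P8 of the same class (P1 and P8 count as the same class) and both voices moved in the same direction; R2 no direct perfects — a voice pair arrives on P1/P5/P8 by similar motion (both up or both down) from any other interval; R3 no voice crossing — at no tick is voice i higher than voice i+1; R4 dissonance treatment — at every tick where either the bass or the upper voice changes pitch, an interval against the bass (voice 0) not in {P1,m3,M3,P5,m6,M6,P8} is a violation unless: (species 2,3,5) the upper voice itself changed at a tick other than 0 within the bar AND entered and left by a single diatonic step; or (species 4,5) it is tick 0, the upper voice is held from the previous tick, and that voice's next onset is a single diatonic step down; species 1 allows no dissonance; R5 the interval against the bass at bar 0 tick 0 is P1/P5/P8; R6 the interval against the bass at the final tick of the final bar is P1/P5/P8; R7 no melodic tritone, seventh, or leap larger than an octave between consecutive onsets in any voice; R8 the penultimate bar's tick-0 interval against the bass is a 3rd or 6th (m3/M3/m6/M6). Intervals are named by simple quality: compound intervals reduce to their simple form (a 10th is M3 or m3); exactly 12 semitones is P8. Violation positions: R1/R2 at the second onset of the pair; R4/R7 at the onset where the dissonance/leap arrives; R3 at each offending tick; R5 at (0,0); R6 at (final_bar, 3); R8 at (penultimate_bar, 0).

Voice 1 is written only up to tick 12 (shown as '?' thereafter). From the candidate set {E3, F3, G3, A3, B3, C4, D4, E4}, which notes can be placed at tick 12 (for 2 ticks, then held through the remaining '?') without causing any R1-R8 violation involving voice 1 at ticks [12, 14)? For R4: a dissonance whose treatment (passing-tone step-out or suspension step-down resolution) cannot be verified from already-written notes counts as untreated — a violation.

E3: violates R2,R7
F3: violates R4
G3: legal
A3: violates R4
B3: violates R2
C4: legal
D4: violates R4
E4: legal

{C4, E4, G3}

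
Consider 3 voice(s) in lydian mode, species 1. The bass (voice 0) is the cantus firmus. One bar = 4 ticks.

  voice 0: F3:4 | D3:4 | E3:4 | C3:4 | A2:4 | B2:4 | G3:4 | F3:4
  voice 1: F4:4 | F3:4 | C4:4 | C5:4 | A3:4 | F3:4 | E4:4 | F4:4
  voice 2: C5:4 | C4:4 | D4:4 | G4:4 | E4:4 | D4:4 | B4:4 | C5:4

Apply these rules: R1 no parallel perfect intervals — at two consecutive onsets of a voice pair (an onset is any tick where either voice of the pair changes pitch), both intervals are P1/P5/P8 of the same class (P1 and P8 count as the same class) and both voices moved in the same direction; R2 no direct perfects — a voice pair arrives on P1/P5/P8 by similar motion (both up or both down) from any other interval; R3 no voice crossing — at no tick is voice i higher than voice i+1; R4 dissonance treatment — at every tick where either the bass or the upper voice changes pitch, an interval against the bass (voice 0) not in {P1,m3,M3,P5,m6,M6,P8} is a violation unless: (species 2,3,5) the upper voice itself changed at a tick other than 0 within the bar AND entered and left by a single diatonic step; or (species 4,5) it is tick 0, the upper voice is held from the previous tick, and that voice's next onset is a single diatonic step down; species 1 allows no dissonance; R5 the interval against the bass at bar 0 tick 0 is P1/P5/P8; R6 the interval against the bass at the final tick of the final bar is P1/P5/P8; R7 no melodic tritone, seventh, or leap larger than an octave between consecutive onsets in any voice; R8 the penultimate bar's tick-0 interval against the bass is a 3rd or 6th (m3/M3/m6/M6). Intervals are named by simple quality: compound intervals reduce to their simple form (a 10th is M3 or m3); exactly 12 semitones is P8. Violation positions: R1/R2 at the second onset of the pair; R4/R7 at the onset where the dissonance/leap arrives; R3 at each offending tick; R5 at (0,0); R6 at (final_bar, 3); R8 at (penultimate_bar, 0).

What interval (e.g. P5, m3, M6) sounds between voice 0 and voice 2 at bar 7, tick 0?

P5

voice 0=F3 voice 2=C5 -> P5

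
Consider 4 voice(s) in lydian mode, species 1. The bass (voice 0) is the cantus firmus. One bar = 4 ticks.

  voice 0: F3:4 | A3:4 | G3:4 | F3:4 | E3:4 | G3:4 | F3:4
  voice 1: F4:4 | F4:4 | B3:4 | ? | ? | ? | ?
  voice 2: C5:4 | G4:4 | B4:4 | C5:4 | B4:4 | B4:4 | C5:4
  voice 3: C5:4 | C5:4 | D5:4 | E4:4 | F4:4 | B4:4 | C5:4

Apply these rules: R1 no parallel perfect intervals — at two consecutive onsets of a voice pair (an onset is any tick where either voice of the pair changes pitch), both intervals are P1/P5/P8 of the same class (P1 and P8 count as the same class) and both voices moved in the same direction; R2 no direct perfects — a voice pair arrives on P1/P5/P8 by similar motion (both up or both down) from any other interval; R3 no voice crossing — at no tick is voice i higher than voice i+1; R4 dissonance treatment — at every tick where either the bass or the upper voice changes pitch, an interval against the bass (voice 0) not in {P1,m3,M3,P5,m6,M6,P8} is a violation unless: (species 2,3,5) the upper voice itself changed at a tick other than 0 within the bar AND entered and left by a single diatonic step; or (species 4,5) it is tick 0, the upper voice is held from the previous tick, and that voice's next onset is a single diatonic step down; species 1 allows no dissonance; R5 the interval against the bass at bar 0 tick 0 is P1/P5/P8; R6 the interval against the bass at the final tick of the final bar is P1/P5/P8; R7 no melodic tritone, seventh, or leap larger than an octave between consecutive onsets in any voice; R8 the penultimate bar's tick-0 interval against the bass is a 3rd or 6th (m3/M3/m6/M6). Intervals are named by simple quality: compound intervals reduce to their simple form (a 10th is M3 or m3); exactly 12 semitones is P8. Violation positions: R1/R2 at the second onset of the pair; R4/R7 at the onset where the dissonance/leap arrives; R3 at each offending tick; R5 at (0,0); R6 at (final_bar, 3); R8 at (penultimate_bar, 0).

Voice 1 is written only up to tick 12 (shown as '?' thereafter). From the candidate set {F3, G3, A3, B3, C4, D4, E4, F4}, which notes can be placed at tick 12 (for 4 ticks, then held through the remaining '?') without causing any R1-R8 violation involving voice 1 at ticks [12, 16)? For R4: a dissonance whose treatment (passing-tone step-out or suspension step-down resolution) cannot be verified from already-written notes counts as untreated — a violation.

{D4}

F3: violates R2,R7
G3: violates R4
A3: violates R2
B3: violates R4
C4: violates R1
D4: legal
E4: violates R4
F4: violates R2,R7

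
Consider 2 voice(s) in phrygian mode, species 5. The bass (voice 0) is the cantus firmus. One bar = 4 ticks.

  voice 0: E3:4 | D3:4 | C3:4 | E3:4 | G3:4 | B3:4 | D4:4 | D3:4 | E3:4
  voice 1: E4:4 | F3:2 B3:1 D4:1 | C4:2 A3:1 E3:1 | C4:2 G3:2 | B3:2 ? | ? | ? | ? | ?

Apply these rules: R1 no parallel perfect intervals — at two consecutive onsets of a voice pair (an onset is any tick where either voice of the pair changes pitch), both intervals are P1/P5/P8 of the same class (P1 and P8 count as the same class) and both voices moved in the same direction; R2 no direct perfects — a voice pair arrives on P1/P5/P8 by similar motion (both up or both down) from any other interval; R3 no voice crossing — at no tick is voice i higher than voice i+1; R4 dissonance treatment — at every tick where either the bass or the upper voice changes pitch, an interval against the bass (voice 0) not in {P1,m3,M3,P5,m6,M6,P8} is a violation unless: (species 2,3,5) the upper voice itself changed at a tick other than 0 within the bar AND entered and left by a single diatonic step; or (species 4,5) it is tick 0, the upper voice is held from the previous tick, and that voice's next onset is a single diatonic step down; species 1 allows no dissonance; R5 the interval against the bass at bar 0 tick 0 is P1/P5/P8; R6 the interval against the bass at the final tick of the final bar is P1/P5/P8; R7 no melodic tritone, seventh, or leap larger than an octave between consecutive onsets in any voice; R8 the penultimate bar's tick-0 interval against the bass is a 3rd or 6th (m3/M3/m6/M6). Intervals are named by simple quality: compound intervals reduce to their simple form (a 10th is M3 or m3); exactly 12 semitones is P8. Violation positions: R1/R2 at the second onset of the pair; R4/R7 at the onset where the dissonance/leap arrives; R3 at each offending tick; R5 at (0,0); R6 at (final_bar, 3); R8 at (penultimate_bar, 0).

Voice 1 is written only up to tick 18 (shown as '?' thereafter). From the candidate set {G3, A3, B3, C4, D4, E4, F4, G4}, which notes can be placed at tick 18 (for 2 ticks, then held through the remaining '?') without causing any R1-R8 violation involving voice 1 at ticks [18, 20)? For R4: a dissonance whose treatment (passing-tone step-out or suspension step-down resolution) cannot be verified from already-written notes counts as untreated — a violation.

{B3, D4, E4, G3, G4}

G3: legal
A3: violates R4
B3: legal
C4: violates R4
D4: legal
E4: legal
F4: violates R4,R7
G4: legal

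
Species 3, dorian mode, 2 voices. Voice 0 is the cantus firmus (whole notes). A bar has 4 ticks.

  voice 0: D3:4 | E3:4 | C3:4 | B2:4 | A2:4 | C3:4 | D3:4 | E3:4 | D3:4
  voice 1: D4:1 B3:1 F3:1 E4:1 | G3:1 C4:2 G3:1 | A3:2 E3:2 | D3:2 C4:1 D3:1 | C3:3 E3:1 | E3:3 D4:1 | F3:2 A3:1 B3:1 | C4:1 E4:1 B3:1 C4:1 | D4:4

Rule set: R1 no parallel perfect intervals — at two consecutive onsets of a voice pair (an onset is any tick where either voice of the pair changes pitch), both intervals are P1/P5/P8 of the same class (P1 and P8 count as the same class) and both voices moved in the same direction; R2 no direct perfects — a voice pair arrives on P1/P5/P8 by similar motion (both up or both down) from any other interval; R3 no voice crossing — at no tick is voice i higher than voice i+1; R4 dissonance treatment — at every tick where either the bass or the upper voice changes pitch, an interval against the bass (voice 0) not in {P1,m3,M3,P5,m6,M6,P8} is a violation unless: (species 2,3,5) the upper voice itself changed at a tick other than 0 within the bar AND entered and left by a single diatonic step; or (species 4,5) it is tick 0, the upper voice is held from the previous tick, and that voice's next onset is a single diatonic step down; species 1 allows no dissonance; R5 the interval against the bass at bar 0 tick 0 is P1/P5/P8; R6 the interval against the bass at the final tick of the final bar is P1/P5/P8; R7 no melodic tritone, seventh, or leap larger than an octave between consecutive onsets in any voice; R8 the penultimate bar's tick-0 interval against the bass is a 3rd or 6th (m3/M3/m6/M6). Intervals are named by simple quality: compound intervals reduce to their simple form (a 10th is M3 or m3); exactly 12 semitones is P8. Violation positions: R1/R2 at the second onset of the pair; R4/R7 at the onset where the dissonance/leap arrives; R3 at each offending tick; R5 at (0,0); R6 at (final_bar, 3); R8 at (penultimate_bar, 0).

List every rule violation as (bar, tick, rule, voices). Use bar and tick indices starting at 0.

(0, 2, R7, (1,))
(0, 3, R4, (0, 1))
(0, 3, R7, (1,))
(3, 2, R4, (0, 1))
(3, 2, R7, (1,))
(3, 3, R7, (1,))
(5, 3, R4, (0, 1))
(5, 3, R7, (1,))

bar 0: v0=D3 v1=D4 downbeat P8
bar 1: v0=E3 v1=G3 downbeat m3
bar 2: v0=C3 v1=A3 downbeat M6
bar 3: v0=B2 v1=D3 downbeat m3
bar 4: v0=A2 v1=C3 downbeat m3
bar 5: v0=C3 v1=E3 downbeat M3
bar 6: v0=D3 v1=F3 downbeat m3
bar 7: v0=E3 v1=C4 downbeat m6
bar 8: v0=D3 v1=D4 downbeat P8
  -> R7 @ bar 0 tick 2 v(1,): B3->F3 leap 6st
  -> R4 @ bar 0 tick 3 v(0, 1): D3/E4 M2 untreated
  -> R7 @ bar 0 tick 3 v(1,): F3->E4 leap 11st
  -> R4 @ bar 3 tick 2 v(0, 1): B2/C4 m2 untreated
  -> R7 @ bar 3 tick 2 v(1,): D3->C4 leap 10st
  -> R7 @ bar 3 tick 3 v(1,): C4->D3 leap 10st
  -> R4 @ bar 5 tick 3 v(0, 1): C3/D4 M2 untreated
  -> R7 @ bar 5 tick 3 v(1,): E3->D4 leap 10st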